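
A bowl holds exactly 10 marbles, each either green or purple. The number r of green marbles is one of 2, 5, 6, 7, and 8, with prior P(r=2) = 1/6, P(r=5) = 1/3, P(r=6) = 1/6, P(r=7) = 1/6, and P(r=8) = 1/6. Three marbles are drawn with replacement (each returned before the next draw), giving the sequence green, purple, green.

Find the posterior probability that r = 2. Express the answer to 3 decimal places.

0.046

The likelihood of the observed sequence under each hypothesis: P(data | r = 2) = (2/10)(8/10)(2/10) = 0.032; P(data | r = 5) = (5/10)(5/10)(5/10) = 0.125; P(data | r = 6) = (6/10)(4/10)(6/10) = 0.144; P(data | r = 7) = (7/10)(3/10)(7/10) = 0.147; P(data | r = 8) = (8/10)(2/10)(8/10) = 0.128.
The prior-weighted likelihoods are 1/6 · 0.032 = 0.0053333, 1/3 · 0.125 = 0.041667, 1/6 · 0.144 = 0.024, 1/6 · 0.147 = 0.0245, 1/6 · 0.128 = 0.021333; with total 0.11683.
Therefore the posterior P(r = 2 | data) = (0.0053333) / (0.11683) = 0.045649.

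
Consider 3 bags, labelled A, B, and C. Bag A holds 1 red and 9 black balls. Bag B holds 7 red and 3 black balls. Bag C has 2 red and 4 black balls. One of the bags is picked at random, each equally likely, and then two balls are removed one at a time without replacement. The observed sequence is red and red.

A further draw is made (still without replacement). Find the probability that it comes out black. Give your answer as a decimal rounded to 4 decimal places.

The likelihood of the observed sequence under each hypothesis: P(data | bag A) = (1/10)(0/9) = 0; P(data | bag B) = (7/10)(6/9) = 7/15; P(data | bag C) = (2/6)(1/5) = 1/15.
The prior-weighted likelihoods are 1/3 · 0 = 0, 1/3 · 7/15 = 7/45, 1/3 · 1/15 = 1/45; with total 8/45.
Dividing through by the total gives posterior P(bag A | data) = 0, P(bag B | data) = 7/8, P(bag C | data) = 1/8.
Averaging over the posterior, P(black next | data) = (3/8)(7/8) + (1)(1/8) = 29/64.

0.4531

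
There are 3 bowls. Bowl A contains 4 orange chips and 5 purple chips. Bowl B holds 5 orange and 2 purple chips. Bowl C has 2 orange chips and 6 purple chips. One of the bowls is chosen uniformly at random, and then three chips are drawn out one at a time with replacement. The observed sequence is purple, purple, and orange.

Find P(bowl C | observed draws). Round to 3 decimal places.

Under each hypothesis, the probability of the observed sequence is: P(data | bowl A) = (5/9)(5/9)(4/9) = 0.13717; P(data | bowl B) = (2/7)(2/7)(5/7) = 0.058309; P(data | bowl C) = (6/8)(6/8)(2/8) = 0.14062.
Multiplying each by its prior: 1/3 · 0.13717 = 0.045725, 1/3 · 0.058309 = 0.019436, 1/3 · 0.14062 = 0.046875; these sum to 0.11204.
Therefore the posterior P(bowl C | data) = (0.046875) / (0.11204) = 0.41839.

0.418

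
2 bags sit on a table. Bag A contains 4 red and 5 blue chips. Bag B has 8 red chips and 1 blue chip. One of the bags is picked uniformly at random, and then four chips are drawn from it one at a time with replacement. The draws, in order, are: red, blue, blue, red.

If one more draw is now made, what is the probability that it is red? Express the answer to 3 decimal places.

Compute the likelihood of the observed sequence for each case: P(data | bag A) = (4/9)(5/9)(5/9)(4/9) = 0.060966; P(data | bag B) = (8/9)(1/9)(1/9)(8/9) = 0.0097546.
The prior-weighted likelihoods are 1/2 · 0.060966 = 0.030483, 1/2 · 0.0097546 = 0.0048773; these sum to 0.03536.
Dividing through by the total gives posterior P(bag A | data) = 0.86207, P(bag B | data) = 0.13793.
Averaging over the posterior, P(red next | data) = (4/9)(0.86207) + (8/9)(0.13793) = 0.50575.

0.506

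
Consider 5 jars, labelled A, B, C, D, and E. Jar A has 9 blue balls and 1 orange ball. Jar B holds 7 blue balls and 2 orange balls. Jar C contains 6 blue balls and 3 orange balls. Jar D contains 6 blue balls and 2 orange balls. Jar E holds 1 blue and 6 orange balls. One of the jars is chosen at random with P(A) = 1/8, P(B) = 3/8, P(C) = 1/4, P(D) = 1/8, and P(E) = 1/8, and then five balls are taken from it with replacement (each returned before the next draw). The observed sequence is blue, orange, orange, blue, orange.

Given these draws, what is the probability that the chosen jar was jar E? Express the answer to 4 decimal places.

Compute the likelihood of the observed sequence for each case: P(data | jar A) = (9/10)(1/10)(1/10)(9/10)(1/10) = 0.00081; P(data | jar B) = (7/9)(2/9)(2/9)(7/9)(2/9) = 0.0066386; P(data | jar C) = (6/9)(3/9)(3/9)(6/9)(3/9) = 0.016461; P(data | jar D) = (6/8)(2/8)(2/8)(6/8)(2/8) = 0.0087891; P(data | jar E) = (1/7)(6/7)(6/7)(1/7)(6/7) = 0.012852.
Multiplying each by its prior: 1/8 · 0.00081 = 0.00010125, 3/8 · 0.0066386 = 0.0024895, 1/4 · 0.016461 = 0.0041152, 1/8 · 0.0087891 = 0.0010986, 1/8 · 0.012852 = 0.0016065; summing to 0.009411.
Hence P(jar E | data) = (0.0016065) / (0.009411) = 0.1707.

0.1707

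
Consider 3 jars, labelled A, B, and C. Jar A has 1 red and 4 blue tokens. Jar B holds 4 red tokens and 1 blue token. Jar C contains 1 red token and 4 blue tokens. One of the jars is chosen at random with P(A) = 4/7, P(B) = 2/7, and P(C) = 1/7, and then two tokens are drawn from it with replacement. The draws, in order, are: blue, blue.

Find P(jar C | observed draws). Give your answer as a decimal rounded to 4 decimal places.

0.1951

Compute the likelihood of the observed sequence for each case: P(data | jar A) = (4/5)(4/5) = 16/25; P(data | jar B) = (1/5)(1/5) = 1/25; P(data | jar C) = (4/5)(4/5) = 16/25.
The prior-weighted likelihoods are 4/7 · 16/25 = 64/175, 2/7 · 1/25 = 2/175, 1/7 · 16/25 = 16/175; these sum to 82/175.
Therefore the posterior P(jar C | data) = (16/175) / (82/175) = 8/41.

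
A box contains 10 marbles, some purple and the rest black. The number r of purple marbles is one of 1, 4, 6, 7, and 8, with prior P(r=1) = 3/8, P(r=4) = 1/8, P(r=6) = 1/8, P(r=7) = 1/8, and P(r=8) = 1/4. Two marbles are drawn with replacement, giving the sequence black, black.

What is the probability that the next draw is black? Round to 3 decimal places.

Compute the likelihood of the observed sequence for each case: P(data | r = 1) = (9/10)(9/10) = 81/100; P(data | r = 4) = (6/10)(6/10) = 9/25; P(data | r = 6) = (4/10)(4/10) = 4/25; P(data | r = 7) = (3/10)(3/10) = 9/100; P(data | r = 8) = (2/10)(2/10) = 1/25.
Weighting by the prior gives 3/8 · 81/100 = 243/800, 1/8 · 9/25 = 9/200, 1/8 · 4/25 = 1/50, 1/8 · 9/100 = 9/800, 1/4 · 1/25 = 1/100; with total 39/100.
Normalising, the posterior is P(r = 1 | data) = 81/104, P(r = 4 | data) = 3/26, P(r = 6 | data) = 2/39, P(r = 7 | data) = 3/104, P(r = 8 | data) = 1/39.
The predictive probability is P(black next | data) = (9/10)(81/104) + (3/5)(3/26) + (2/5)(2/39) + (3/10)(3/104) + (1/5)(1/39) = 251/312.

0.804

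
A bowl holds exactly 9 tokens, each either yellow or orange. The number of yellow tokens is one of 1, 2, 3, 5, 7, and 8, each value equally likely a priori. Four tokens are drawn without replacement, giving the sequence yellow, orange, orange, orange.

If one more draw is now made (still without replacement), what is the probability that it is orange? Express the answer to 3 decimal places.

0.738

For each hypothesis, P(data | H) works out to: P(data | r = 1) = (1/9)(8/8)(7/7)(6/6) = 0.11111; P(data | r = 2) = (2/9)(7/8)(6/7)(5/6) = 0.13889; P(data | r = 3) = (3/9)(6/8)(5/7)(4/6) = 0.11905; P(data | r = 5) = (5/9)(4/8)(3/7)(2/6) = 0.039683; P(data | r = 7) = (7/9)(2/8)(1/7)(0/6) = 0; P(data | r = 8) = (8/9)(1/8)(0/7) = 0.
The prior-weighted likelihoods are 1/6 · 0.11111 = 0.018519, 1/6 · 0.13889 = 0.023148, 1/6 · 0.11905 = 0.019841, 1/6 · 0.039683 = 0.0066138, 1/6 · 0 = 0, 1/6 · 0 = 0; with total 0.068122.
Normalising, the posterior is P(r = 1 | data) = 0.27184, P(r = 2 | data) = 0.33981, P(r = 3 | data) = 0.29126, P(r = 5 | data) = 0.097087, P(r = 7 | data) = 0, P(r = 8 | data) = 0.
Averaging over the posterior, P(orange next | data) = (1)(0.27184) + (4/5)(0.33981) + (3/5)(0.29126) + (1/5)(0.097087) = 0.73786.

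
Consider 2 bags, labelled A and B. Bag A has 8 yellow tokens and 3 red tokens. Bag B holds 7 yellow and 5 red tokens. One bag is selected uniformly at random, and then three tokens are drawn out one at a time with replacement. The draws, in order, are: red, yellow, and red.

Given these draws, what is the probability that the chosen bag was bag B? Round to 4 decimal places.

0.6518

Compute the likelihood of the observed sequence for each case: P(data | bag A) = (3/11)(8/11)(3/11) = 0.054095; P(data | bag B) = (5/12)(7/12)(5/12) = 0.10127.
The prior-weighted likelihoods are 1/2 · 0.054095 = 0.027047, 1/2 · 0.10127 = 0.050637; with total 0.077684.
Therefore the posterior P(bag B | data) = (0.050637) / (0.077684) = 0.65183.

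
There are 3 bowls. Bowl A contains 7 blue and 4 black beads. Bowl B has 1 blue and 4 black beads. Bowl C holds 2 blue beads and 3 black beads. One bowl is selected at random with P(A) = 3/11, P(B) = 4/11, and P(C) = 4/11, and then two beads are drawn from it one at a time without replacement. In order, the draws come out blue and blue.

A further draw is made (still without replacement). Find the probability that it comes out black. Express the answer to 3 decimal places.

0.588

Under each hypothesis, the probability of the observed sequence is: P(data | bowl A) = (7/11)(6/10) = 21/55; P(data | bowl B) = (1/5)(0/4) = 0; P(data | bowl C) = (2/5)(1/4) = 1/10.
The prior-weighted likelihoods are 3/11 · 21/55 = 63/605, 4/11 · 0 = 0, 4/11 · 1/10 = 2/55; these sum to 17/121.
Dividing through by the total gives posterior P(bowl A | data) = 63/85, P(bowl B | data) = 0, P(bowl C | data) = 22/85.
So P(black next | data) = Σ P(black next | H) P(H | data) = (4/9)(63/85) + (1)(22/85) = 10/17.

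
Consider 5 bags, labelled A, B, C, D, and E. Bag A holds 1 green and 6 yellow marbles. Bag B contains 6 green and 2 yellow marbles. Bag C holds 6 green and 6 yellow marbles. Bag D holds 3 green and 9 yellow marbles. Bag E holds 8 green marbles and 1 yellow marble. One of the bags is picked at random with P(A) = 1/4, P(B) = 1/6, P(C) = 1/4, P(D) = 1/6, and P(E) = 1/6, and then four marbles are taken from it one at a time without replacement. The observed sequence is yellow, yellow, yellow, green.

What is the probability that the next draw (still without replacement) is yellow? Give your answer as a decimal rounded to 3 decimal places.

The likelihood of the observed sequence under each hypothesis: P(data | bag A) = (6/7)(5/6)(4/5)(1/4) = 0.14286; P(data | bag B) = (2/8)(1/7)(0/6) = 0; P(data | bag C) = (6/12)(5/11)(4/10)(6/9) = 0.060606; P(data | bag D) = (9/12)(8/11)(7/10)(3/9) = 0.12727; P(data | bag E) = (1/9)(0/8) = 0.
The prior-weighted likelihoods are 1/4 · 0.14286 = 0.035714, 1/6 · 0 = 0, 1/4 · 0.060606 = 0.015152, 1/6 · 0.12727 = 0.021212, 1/6 · 0 = 0; summing to 0.072078.
Normalising, the posterior is P(bag A | data) = 0.4955, P(bag B | data) = 0, P(bag C | data) = 0.21021, P(bag D | data) = 0.29429, P(bag E | data) = 0.
Averaging over the posterior, P(yellow next | data) = (1)(0.4955) + (3/8)(0.21021) + (3/4)(0.29429) = 0.79505.

0.795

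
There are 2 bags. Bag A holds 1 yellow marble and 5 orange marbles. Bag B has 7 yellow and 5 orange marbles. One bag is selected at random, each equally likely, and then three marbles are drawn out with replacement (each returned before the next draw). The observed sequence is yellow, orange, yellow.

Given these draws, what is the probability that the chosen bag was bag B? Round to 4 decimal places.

For each hypothesis, P(data | H) works out to: P(data | bag A) = (1/6)(5/6)(1/6) = 0.023148; P(data | bag B) = (7/12)(5/12)(7/12) = 0.14178.
Weighting by the prior gives 1/2 · 0.023148 = 0.011574, 1/2 · 0.14178 = 0.070891; with total 0.082465.
Hence P(bag B | data) = (0.070891) / (0.082465) = 0.85965.

0.8596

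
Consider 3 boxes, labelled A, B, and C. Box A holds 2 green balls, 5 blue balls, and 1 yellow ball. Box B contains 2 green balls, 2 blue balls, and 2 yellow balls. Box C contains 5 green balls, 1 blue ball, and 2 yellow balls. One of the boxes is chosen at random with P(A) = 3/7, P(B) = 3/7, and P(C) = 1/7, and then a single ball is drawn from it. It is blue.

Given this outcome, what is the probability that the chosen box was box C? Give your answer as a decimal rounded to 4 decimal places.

0.0417

Compute the likelihood of this draw for each case: P(data | box A) = (5/8) = 5/8; P(data | box B) = (2/6) = 1/3; P(data | box C) = (1/8) = 1/8.
Weighting by the prior gives 3/7 · 5/8 = 15/56, 3/7 · 1/3 = 1/7, 1/7 · 1/8 = 1/56; with total 3/7.
Hence P(box C | data) = (1/56) / (3/7) = 1/24.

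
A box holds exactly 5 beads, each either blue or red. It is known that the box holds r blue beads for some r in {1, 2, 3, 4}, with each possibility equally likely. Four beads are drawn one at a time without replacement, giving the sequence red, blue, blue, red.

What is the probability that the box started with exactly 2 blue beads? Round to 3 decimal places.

0.500

Under each hypothesis, the probability of the observed sequence is: P(data | r = 1) = (4/5)(1/4)(0/3) = 0; P(data | r = 2) = (3/5)(2/4)(1/3)(2/2) = 1/10; P(data | r = 3) = (2/5)(3/4)(2/3)(1/2) = 1/10; P(data | r = 4) = (1/5)(4/4)(3/3)(0/2) = 0.
Weighting by the prior gives 1/4 · 0 = 0, 1/4 · 1/10 = 1/40, 1/4 · 1/10 = 1/40, 1/4 · 0 = 0; with total 1/20.
By Bayes' rule, P(r = 2 | data) = (1/40) / (1/20) = 1/2.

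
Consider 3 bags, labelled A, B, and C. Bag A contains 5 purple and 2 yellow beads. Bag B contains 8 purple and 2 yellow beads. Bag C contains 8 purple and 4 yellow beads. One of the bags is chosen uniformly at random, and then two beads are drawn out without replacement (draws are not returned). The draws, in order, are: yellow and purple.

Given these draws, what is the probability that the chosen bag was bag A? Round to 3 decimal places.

0.362

The likelihood of the observed sequence under each hypothesis: P(data | bag A) = (2/7)(5/6) = 0.2381; P(data | bag B) = (2/10)(8/9) = 0.17778; P(data | bag C) = (4/12)(8/11) = 0.24242.
Multiplying each by its prior: 1/3 · 0.2381 = 0.079365, 1/3 · 0.17778 = 0.059259, 1/3 · 0.24242 = 0.080808; with total 0.21943.
Therefore the posterior P(bag A | data) = (0.079365) / (0.21943) = 0.36168.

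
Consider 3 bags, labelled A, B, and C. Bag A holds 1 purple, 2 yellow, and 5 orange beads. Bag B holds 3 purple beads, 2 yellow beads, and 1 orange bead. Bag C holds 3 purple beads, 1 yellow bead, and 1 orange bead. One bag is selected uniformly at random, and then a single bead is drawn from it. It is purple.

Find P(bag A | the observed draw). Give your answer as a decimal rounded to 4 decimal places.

Compute the likelihood of this draw for each case: P(data | bag A) = (1/8) = 1/8; P(data | bag B) = (3/6) = 1/2; P(data | bag C) = (3/5) = 3/5.
Multiplying each by its prior: 1/3 · 1/8 = 1/24, 1/3 · 1/2 = 1/6, 1/3 · 3/5 = 1/5; with total 49/120.
Hence P(bag A | data) = (1/24) / (49/120) = 5/49.

0.1020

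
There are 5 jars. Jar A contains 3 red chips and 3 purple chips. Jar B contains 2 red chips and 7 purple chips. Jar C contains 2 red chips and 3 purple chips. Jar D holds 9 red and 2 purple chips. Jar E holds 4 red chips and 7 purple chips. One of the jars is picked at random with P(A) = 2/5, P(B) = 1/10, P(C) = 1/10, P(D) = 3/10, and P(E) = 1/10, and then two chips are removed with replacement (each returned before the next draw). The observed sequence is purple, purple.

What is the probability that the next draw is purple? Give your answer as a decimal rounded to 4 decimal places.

The likelihood of the observed sequence under each hypothesis: P(data | jar A) = (3/6)(3/6) = 0.25; P(data | jar B) = (7/9)(7/9) = 0.60494; P(data | jar C) = (3/5)(3/5) = 0.36; P(data | jar D) = (2/11)(2/11) = 0.033058; P(data | jar E) = (7/11)(7/11) = 0.40496.
Multiplying each by its prior: 2/5 · 0.25 = 0.1, 1/10 · 0.60494 = 0.060494, 1/10 · 0.36 = 0.036, 3/10 · 0.033058 = 0.0099174, 1/10 · 0.40496 = 0.040496; these sum to 0.24691.
Normalising, the posterior is P(jar A | data) = 0.40501, P(jar B | data) = 0.24501, P(jar C | data) = 0.1458, P(jar D | data) = 0.040166, P(jar E | data) = 0.16401.
So P(purple next | data) = Σ P(purple next | H) P(H | data) = (1/2)(0.40501) + (7/9)(0.24501) + (3/5)(0.1458) + (2/11)(0.040166) + (7/11)(0.16401) = 0.59222.

0.5922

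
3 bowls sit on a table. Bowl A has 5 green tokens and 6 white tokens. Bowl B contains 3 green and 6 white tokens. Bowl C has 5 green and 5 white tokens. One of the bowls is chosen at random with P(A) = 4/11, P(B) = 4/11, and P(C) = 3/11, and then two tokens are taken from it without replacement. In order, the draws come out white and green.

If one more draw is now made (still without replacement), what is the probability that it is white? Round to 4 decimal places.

0.5940

Compute the likelihood of the observed sequence for each case: P(data | bowl A) = (6/11)(5/10) = 3/11; P(data | bowl B) = (6/9)(3/8) = 1/4; P(data | bowl C) = (5/10)(5/9) = 5/18.
Weighting by the prior gives 4/11 · 3/11 = 12/121, 4/11 · 1/4 = 1/11, 3/11 · 5/18 = 5/66; summing to 193/726.
Dividing through by the total gives posterior P(bowl A | data) = 0.37306, P(bowl B | data) = 0.34197, P(bowl C | data) = 0.28497.
Averaging over the posterior, P(white next | data) = (5/9)(0.37306) + (5/7)(0.34197) + (1/2)(0.28497) = 0.594.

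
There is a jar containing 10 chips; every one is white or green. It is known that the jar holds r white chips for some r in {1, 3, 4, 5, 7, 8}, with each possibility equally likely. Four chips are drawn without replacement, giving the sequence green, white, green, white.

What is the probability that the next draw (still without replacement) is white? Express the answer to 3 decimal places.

The likelihood of the observed sequence under each hypothesis: P(data | r = 1) = (9/10)(1/9)(8/8)(0/7) = 0; P(data | r = 3) = (7/10)(3/9)(6/8)(2/7) = 1/20; P(data | r = 4) = (6/10)(4/9)(5/8)(3/7) = 1/14; P(data | r = 5) = (5/10)(5/9)(4/8)(4/7) = 5/63; P(data | r = 7) = (3/10)(7/9)(2/8)(6/7) = 1/20; P(data | r = 8) = (2/10)(8/9)(1/8)(7/7) = 1/45.
Weighting by the prior gives 1/6 · 0 = 0, 1/6 · 1/20 = 1/120, 1/6 · 1/14 = 1/84, 1/6 · 5/63 = 5/378, 1/6 · 1/20 = 1/120, 1/6 · 1/45 = 1/270; these sum to 43/945.
The posterior is then P(r = 1 | data) = 0, P(r = 3 | data) = 63/344, P(r = 4 | data) = 45/172, P(r = 5 | data) = 25/86, P(r = 7 | data) = 63/344, P(r = 8 | data) = 7/86.
The predictive probability is P(white next | data) = (1/6)(63/344) + (1/3)(45/172) + (1/2)(25/86) + (5/6)(63/344) + (1)(7/86) = 171/344.

0.497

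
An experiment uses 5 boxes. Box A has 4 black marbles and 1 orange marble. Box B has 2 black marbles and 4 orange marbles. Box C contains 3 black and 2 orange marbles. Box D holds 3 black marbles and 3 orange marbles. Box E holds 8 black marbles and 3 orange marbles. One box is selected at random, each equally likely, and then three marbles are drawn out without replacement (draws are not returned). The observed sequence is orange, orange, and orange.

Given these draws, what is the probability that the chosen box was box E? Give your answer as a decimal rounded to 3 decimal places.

0.024

Compute the likelihood of the observed sequence for each case: P(data | box A) = (1/5)(0/4) = 0; P(data | box B) = (4/6)(3/5)(2/4) = 0.2; P(data | box C) = (2/5)(1/4)(0/3) = 0; P(data | box D) = (3/6)(2/5)(1/4) = 0.05; P(data | box E) = (3/11)(2/10)(1/9) = 0.0060606.
Weighting by the prior gives 1/5 · 0 = 0, 1/5 · 0.2 = 0.04, 1/5 · 0 = 0, 1/5 · 0.05 = 0.01, 1/5 · 0.0060606 = 0.0012121; summing to 0.051212.
Therefore the posterior P(box E | data) = (0.0012121) / (0.051212) = 0.023669.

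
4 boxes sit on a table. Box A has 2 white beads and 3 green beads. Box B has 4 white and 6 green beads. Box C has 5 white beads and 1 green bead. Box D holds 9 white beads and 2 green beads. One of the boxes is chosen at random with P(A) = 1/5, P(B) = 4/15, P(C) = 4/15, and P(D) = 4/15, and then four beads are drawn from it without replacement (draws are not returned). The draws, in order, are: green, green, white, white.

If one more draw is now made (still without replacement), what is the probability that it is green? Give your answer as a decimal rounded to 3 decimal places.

For each hypothesis, P(data | H) works out to: P(data | box A) = (3/5)(2/4)(2/3)(1/2) = 0.1; P(data | box B) = (6/10)(5/9)(4/8)(3/7) = 0.071429; P(data | box C) = (1/6)(0/5) = 0; P(data | box D) = (2/11)(1/10)(9/9)(8/8) = 0.018182.
The prior-weighted likelihoods are 1/5 · 0.1 = 0.02, 4/15 · 0.071429 = 0.019048, 4/15 · 0 = 0, 4/15 · 0.018182 = 0.0048485; these sum to 0.043896.
Normalising, the posterior is P(box A | data) = 0.45562, P(box B | data) = 0.43393, P(box C | data) = 0, P(box D | data) = 0.11045.
So P(green next | data) = Σ P(green next | H) P(H | data) = (1)(0.45562) + (2/3)(0.43393) + (0)(0.11045) = 0.7449.

0.745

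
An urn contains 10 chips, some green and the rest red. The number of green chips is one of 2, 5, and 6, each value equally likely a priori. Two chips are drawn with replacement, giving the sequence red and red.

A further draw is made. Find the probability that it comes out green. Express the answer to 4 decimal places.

Under each hypothesis, the probability of the observed sequence is: P(data | r = 2) = (8/10)(8/10) = 16/25; P(data | r = 5) = (5/10)(5/10) = 1/4; P(data | r = 6) = (4/10)(4/10) = 4/25.
The prior-weighted likelihoods are 1/3 · 16/25 = 16/75, 1/3 · 1/4 = 1/12, 1/3 · 4/25 = 4/75; these sum to 7/20.
Normalising, the posterior is P(r = 2 | data) = 0.60952, P(r = 5 | data) = 0.2381, P(r = 6 | data) = 0.15238.
So P(green next | data) = Σ P(green next | H) P(H | data) = (1/5)(0.60952) + (1/2)(0.2381) + (3/5)(0.15238) = 0.33238.

0.3324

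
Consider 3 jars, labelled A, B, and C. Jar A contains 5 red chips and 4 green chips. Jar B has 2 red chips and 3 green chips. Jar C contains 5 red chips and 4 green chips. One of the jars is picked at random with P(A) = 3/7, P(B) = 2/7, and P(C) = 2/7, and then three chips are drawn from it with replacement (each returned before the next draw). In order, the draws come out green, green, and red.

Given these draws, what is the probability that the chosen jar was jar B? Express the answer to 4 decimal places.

The likelihood of the observed sequence under each hypothesis: P(data | jar A) = (4/9)(4/9)(5/9) = 0.10974; P(data | jar B) = (3/5)(3/5)(2/5) = 0.144; P(data | jar C) = (4/9)(4/9)(5/9) = 0.10974.
The prior-weighted likelihoods are 3/7 · 0.10974 = 0.047031, 2/7 · 0.144 = 0.041143, 2/7 · 0.10974 = 0.031354; these sum to 0.11953.
Therefore the posterior P(jar B | data) = (0.041143) / (0.11953) = 0.34421.

0.3442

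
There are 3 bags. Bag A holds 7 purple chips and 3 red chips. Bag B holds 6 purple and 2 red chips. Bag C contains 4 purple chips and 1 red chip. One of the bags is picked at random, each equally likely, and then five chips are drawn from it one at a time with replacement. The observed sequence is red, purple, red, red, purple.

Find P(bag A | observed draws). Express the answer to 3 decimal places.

0.487

The likelihood of the observed sequence under each hypothesis: P(data | bag A) = (3/10)(7/10)(3/10)(3/10)(7/10) = 0.01323; P(data | bag B) = (2/8)(6/8)(2/8)(2/8)(6/8) = 0.0087891; P(data | bag C) = (1/5)(4/5)(1/5)(1/5)(4/5) = 0.00512.
Weighting by the prior gives 1/3 · 0.01323 = 0.00441, 1/3 · 0.0087891 = 0.0029297, 1/3 · 0.00512 = 0.0017067; summing to 0.0090464.
Hence P(bag A | data) = (0.00441) / (0.0090464) = 0.48749.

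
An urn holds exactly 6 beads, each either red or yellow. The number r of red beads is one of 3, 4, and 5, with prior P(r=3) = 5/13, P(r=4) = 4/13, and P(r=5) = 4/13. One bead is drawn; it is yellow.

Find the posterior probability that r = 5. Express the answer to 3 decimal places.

0.148

The likelihood of this draw under each hypothesis: P(data | r = 3) = (3/6) = 1/2; P(data | r = 4) = (2/6) = 1/3; P(data | r = 5) = (1/6) = 1/6.
Weighting by the prior gives 5/13 · 1/2 = 5/26, 4/13 · 1/3 = 4/39, 4/13 · 1/6 = 2/39; summing to 9/26.
So P(r = 5 | data) = (2/39) / (9/26) = 4/27.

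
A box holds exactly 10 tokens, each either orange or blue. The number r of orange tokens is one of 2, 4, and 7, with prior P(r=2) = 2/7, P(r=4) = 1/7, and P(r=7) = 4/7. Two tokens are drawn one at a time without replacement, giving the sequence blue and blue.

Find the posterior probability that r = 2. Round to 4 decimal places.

Under each hypothesis, the probability of the observed sequence is: P(data | r = 2) = (8/10)(7/9) = 28/45; P(data | r = 4) = (6/10)(5/9) = 1/3; P(data | r = 7) = (3/10)(2/9) = 1/15.
Weighting by the prior gives 2/7 · 28/45 = 8/45, 1/7 · 1/3 = 1/21, 4/7 · 1/15 = 4/105; these sum to 83/315.
Therefore the posterior P(r = 2 | data) = (8/45) / (83/315) = 56/83.

0.6747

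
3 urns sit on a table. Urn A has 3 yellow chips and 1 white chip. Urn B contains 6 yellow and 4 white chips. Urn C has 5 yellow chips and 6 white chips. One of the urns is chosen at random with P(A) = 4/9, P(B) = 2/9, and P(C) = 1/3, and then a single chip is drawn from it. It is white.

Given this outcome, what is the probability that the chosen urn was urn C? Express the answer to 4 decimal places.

For each hypothesis, P(data | H) works out to: P(data | urn A) = (1/4) = 1/4; P(data | urn B) = (4/10) = 2/5; P(data | urn C) = (6/11) = 6/11.
Weighting by the prior gives 4/9 · 1/4 = 1/9, 2/9 · 2/5 = 4/45, 1/3 · 6/11 = 2/11; these sum to 21/55.
By Bayes' rule, P(urn C | data) = (2/11) / (21/55) = 10/21.

0.4762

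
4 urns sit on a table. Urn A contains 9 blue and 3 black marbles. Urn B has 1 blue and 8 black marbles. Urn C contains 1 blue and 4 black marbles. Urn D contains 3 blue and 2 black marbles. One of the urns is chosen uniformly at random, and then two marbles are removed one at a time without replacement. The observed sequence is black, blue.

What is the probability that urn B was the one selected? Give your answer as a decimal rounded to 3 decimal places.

The likelihood of the observed sequence under each hypothesis: P(data | urn A) = (3/12)(9/11) = 0.20455; P(data | urn B) = (8/9)(1/8) = 0.11111; P(data | urn C) = (4/5)(1/4) = 0.2; P(data | urn D) = (2/5)(3/4) = 0.3.
Multiplying each by its prior: 1/4 · 0.20455 = 0.051136, 1/4 · 0.11111 = 0.027778, 1/4 · 0.2 = 0.05, 1/4 · 0.3 = 0.075; summing to 0.20391.
So P(urn B | data) = (0.027778) / (0.20391) = 0.13622.

0.136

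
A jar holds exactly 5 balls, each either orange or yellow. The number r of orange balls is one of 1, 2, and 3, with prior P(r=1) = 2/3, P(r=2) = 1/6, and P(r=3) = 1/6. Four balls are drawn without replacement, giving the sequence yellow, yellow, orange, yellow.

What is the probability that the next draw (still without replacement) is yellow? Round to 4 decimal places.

Compute the likelihood of the observed sequence for each case: P(data | r = 1) = (4/5)(3/4)(1/3)(2/2) = 1/5; P(data | r = 2) = (3/5)(2/4)(2/3)(1/2) = 1/10; P(data | r = 3) = (2/5)(1/4)(3/3)(0/2) = 0.
The prior-weighted likelihoods are 2/3 · 1/5 = 2/15, 1/6 · 1/10 = 1/60, 1/6 · 0 = 0; with total 3/20.
The posterior is then P(r = 1 | data) = 8/9, P(r = 2 | data) = 1/9, P(r = 3 | data) = 0.
Averaging over the posterior, P(yellow next | data) = (1)(8/9) + (0)(1/9) = 8/9.

0.8889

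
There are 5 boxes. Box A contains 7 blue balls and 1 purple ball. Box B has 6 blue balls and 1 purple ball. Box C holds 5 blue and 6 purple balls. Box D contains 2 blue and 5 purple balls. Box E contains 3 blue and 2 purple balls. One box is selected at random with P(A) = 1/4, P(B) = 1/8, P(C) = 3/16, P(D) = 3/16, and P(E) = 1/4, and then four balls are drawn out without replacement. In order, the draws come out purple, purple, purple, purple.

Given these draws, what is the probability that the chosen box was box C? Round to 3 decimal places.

0.241

For each hypothesis, P(data | H) works out to: P(data | box A) = (1/8)(0/7) = 0; P(data | box B) = (1/7)(0/6) = 0; P(data | box C) = (6/11)(5/10)(4/9)(3/8) = 0.045455; P(data | box D) = (5/7)(4/6)(3/5)(2/4) = 0.14286; P(data | box E) = (2/5)(1/4)(0/3) = 0.
The prior-weighted likelihoods are 1/4 · 0 = 0, 1/8 · 0 = 0, 3/16 · 0.045455 = 0.0085227, 3/16 · 0.14286 = 0.026786, 1/4 · 0 = 0; summing to 0.035308.
Hence P(box C | data) = (0.0085227) / (0.035308) = 0.24138.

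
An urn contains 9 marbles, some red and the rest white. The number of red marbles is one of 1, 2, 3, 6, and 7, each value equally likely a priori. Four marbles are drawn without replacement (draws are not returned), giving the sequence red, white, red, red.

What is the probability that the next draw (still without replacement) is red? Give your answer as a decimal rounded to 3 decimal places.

0.676

For each hypothesis, P(data | H) works out to: P(data | r = 1) = (1/9)(8/8)(0/7) = 0; P(data | r = 2) = (2/9)(7/8)(1/7)(0/6) = 0; P(data | r = 3) = (3/9)(6/8)(2/7)(1/6) = 1/84; P(data | r = 6) = (6/9)(3/8)(5/7)(4/6) = 5/42; P(data | r = 7) = (7/9)(2/8)(6/7)(5/6) = 5/36.
Multiplying each by its prior: 1/5 · 0 = 0, 1/5 · 0 = 0, 1/5 · 1/84 = 1/420, 1/5 · 5/42 = 1/42, 1/5 · 5/36 = 1/36; with total 17/315.
Normalising, the posterior is P(r = 1 | data) = 0, P(r = 2 | data) = 0, P(r = 3 | data) = 3/68, P(r = 6 | data) = 15/34, P(r = 7 | data) = 35/68.
Averaging over the posterior, P(red next | data) = (0)(3/68) + (3/5)(15/34) + (4/5)(35/68) = 23/34.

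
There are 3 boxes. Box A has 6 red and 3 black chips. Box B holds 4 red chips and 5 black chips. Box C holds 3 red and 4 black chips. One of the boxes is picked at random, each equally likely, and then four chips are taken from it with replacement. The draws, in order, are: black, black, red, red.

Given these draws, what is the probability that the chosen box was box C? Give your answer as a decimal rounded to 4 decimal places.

0.3521

Under each hypothesis, the probability of the observed sequence is: P(data | box A) = (3/9)(3/9)(6/9)(6/9) = 0.049383; P(data | box B) = (5/9)(5/9)(4/9)(4/9) = 0.060966; P(data | box C) = (4/7)(4/7)(3/7)(3/7) = 0.059975.
Multiplying each by its prior: 1/3 · 0.049383 = 0.016461, 1/3 · 0.060966 = 0.020322, 1/3 · 0.059975 = 0.019992; with total 0.056775.
By Bayes' rule, P(box C | data) = (0.019992) / (0.056775) = 0.35212.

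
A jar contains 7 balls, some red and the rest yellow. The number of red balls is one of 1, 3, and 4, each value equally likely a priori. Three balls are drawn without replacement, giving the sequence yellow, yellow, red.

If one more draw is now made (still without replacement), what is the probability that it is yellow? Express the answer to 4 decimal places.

0.6000

The likelihood of the observed sequence under each hypothesis: P(data | r = 1) = (6/7)(5/6)(1/5) = 1/7; P(data | r = 3) = (4/7)(3/6)(3/5) = 6/35; P(data | r = 4) = (3/7)(2/6)(4/5) = 4/35.
Weighting by the prior gives 1/3 · 1/7 = 1/21, 1/3 · 6/35 = 2/35, 1/3 · 4/35 = 4/105; summing to 1/7.
Normalising, the posterior is P(r = 1 | data) = 1/3, P(r = 3 | data) = 2/5, P(r = 4 | data) = 4/15.
Averaging over the posterior, P(yellow next | data) = (1)(1/3) + (1/2)(2/5) + (1/4)(4/15) = 3/5.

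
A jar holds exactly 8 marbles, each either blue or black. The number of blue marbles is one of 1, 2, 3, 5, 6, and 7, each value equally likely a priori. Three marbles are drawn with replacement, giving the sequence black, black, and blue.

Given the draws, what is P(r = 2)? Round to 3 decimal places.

For each hypothesis, P(data | H) works out to: P(data | r = 1) = (7/8)(7/8)(1/8) = 0.095703; P(data | r = 2) = (6/8)(6/8)(2/8) = 0.14062; P(data | r = 3) = (5/8)(5/8)(3/8) = 0.14648; P(data | r = 5) = (3/8)(3/8)(5/8) = 0.087891; P(data | r = 6) = (2/8)(2/8)(6/8) = 0.046875; P(data | r = 7) = (1/8)(1/8)(7/8) = 0.013672.
Multiplying each by its prior: 1/6 · 0.095703 = 0.015951, 1/6 · 0.14062 = 0.023438, 1/6 · 0.14648 = 0.024414, 1/6 · 0.087891 = 0.014648, 1/6 · 0.046875 = 0.0078125, 1/6 · 0.013672 = 0.0022786; summing to 0.088542.
Hence P(r = 2 | data) = (0.023438) / (0.088542) = 0.26471.

0.265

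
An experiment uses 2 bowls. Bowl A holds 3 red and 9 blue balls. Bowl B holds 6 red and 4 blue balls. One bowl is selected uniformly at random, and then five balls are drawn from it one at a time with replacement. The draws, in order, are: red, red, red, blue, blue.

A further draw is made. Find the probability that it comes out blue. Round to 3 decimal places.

Compute the likelihood of the observed sequence for each case: P(data | bowl A) = (3/12)(3/12)(3/12)(9/12)(9/12) = 0.0087891; P(data | bowl B) = (6/10)(6/10)(6/10)(4/10)(4/10) = 0.03456.
Multiplying each by its prior: 1/2 · 0.0087891 = 0.0043945, 1/2 · 0.03456 = 0.01728; these sum to 0.021675.
The posterior is then P(bowl A | data) = 0.20275, P(bowl B | data) = 0.79725.
Averaging over the posterior, P(blue next | data) = (3/4)(0.20275) + (2/5)(0.79725) = 0.47096.

0.471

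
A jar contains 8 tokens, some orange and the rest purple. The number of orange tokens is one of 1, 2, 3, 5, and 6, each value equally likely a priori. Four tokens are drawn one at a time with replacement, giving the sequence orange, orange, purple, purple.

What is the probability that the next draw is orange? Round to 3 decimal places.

0.477

Under each hypothesis, the probability of the observed sequence is: P(data | r = 1) = (1/8)(1/8)(7/8)(7/8) = 0.011963; P(data | r = 2) = (2/8)(2/8)(6/8)(6/8) = 0.035156; P(data | r = 3) = (3/8)(3/8)(5/8)(5/8) = 0.054932; P(data | r = 5) = (5/8)(5/8)(3/8)(3/8) = 0.054932; P(data | r = 6) = (6/8)(6/8)(2/8)(2/8) = 0.035156.
Weighting by the prior gives 1/5 · 0.011963 = 0.0023926, 1/5 · 0.035156 = 0.0070313, 1/5 · 0.054932 = 0.010986, 1/5 · 0.054932 = 0.010986, 1/5 · 0.035156 = 0.0070313; these sum to 0.038428.
The posterior is then P(r = 1 | data) = 0.062262, P(r = 2 | data) = 0.18297, P(r = 3 | data) = 0.2859, P(r = 5 | data) = 0.2859, P(r = 6 | data) = 0.18297.
So P(orange next | data) = Σ P(orange next | H) P(H | data) = (1/8)(0.062262) + (1/4)(0.18297) + (3/8)(0.2859) + (5/8)(0.2859) + (3/4)(0.18297) = 0.47665.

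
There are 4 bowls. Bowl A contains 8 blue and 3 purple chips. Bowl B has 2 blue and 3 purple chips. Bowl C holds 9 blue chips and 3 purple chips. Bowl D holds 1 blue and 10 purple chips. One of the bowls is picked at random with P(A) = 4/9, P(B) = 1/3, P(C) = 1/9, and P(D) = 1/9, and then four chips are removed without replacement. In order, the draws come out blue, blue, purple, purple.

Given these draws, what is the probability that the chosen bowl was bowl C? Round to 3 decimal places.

0.072

Under each hypothesis, the probability of the observed sequence is: P(data | bowl A) = (8/11)(7/10)(3/9)(2/8) = 0.042424; P(data | bowl B) = (2/5)(1/4)(3/3)(2/2) = 0.1; P(data | bowl C) = (9/12)(8/11)(3/10)(2/9) = 0.036364; P(data | bowl D) = (1/11)(0/10) = 0.
Weighting by the prior gives 4/9 · 0.042424 = 0.018855, 1/3 · 0.1 = 0.033333, 1/9 · 0.036364 = 0.0040404, 1/9 · 0 = 0; with total 0.056229.
Therefore the posterior P(bowl C | data) = (0.0040404) / (0.056229) = 0.071856.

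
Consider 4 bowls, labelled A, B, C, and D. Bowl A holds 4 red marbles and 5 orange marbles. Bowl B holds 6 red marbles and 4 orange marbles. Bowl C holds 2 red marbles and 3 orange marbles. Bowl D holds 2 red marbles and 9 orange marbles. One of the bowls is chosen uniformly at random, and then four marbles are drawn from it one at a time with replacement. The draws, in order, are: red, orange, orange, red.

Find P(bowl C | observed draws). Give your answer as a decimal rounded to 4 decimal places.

0.2905

Compute the likelihood of the observed sequence for each case: P(data | bowl A) = (4/9)(5/9)(5/9)(4/9) = 0.060966; P(data | bowl B) = (6/10)(4/10)(4/10)(6/10) = 0.0576; P(data | bowl C) = (2/5)(3/5)(3/5)(2/5) = 0.0576; P(data | bowl D) = (2/11)(9/11)(9/11)(2/11) = 0.02213.
Weighting by the prior gives 1/4 · 0.060966 = 0.015242, 1/4 · 0.0576 = 0.0144, 1/4 · 0.0576 = 0.0144, 1/4 · 0.02213 = 0.0055324; with total 0.049574.
So P(bowl C | data) = (0.0144) / (0.049574) = 0.29047.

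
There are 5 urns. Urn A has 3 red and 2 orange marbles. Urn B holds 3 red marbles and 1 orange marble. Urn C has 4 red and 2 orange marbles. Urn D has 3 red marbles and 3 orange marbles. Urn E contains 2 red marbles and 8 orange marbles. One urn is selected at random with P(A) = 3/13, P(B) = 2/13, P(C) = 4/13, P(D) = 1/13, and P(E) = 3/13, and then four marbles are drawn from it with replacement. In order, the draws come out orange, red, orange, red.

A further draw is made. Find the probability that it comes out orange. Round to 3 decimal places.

0.423

For each hypothesis, P(data | H) works out to: P(data | urn A) = (2/5)(3/5)(2/5)(3/5) = 0.0576; P(data | urn B) = (1/4)(3/4)(1/4)(3/4) = 0.035156; P(data | urn C) = (2/6)(4/6)(2/6)(4/6) = 0.049383; P(data | urn D) = (3/6)(3/6)(3/6)(3/6) = 0.0625; P(data | urn E) = (8/10)(2/10)(8/10)(2/10) = 0.0256.
The prior-weighted likelihoods are 3/13 · 0.0576 = 0.013292, 2/13 · 0.035156 = 0.0054087, 4/13 · 0.049383 = 0.015195, 1/13 · 0.0625 = 0.0048077, 3/13 · 0.0256 = 0.0059077; with total 0.044611.
The posterior is then P(urn A | data) = 0.29796, P(urn B | data) = 0.12124, P(urn C | data) = 0.3406, P(urn D | data) = 0.10777, P(urn E | data) = 0.13243.
So P(orange next | data) = Σ P(orange next | H) P(H | data) = (2/5)(0.29796) + (1/4)(0.12124) + (1/3)(0.3406) + (1/2)(0.10777) + (4/5)(0.13243) = 0.42285.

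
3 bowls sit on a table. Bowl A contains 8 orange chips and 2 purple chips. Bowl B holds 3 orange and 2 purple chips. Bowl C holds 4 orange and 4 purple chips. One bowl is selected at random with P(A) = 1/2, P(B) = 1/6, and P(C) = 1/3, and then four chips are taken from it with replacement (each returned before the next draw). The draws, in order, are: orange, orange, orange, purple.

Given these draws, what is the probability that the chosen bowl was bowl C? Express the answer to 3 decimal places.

0.241

For each hypothesis, P(data | H) works out to: P(data | bowl A) = (8/10)(8/10)(8/10)(2/10) = 0.1024; P(data | bowl B) = (3/5)(3/5)(3/5)(2/5) = 0.0864; P(data | bowl C) = (4/8)(4/8)(4/8)(4/8) = 0.0625.
The prior-weighted likelihoods are 1/2 · 0.1024 = 0.0512, 1/6 · 0.0864 = 0.0144, 1/3 · 0.0625 = 0.020833; these sum to 0.086433.
By Bayes' rule, P(bowl C | data) = (0.020833) / (0.086433) = 0.24103.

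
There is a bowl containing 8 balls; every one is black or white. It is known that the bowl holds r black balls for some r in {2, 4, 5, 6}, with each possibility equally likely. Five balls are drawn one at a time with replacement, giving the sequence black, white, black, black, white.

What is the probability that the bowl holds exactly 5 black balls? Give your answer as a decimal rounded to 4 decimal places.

0.3408

The likelihood of the observed sequence under each hypothesis: P(data | r = 2) = (2/8)(6/8)(2/8)(2/8)(6/8) = 0.0087891; P(data | r = 4) = (4/8)(4/8)(4/8)(4/8)(4/8) = 0.03125; P(data | r = 5) = (5/8)(3/8)(5/8)(5/8)(3/8) = 0.034332; P(data | r = 6) = (6/8)(2/8)(6/8)(6/8)(2/8) = 0.026367.
Weighting by the prior gives 1/4 · 0.0087891 = 0.0021973, 1/4 · 0.03125 = 0.0078125, 1/4 · 0.034332 = 0.0085831, 1/4 · 0.026367 = 0.0065918; these sum to 0.025185.
So P(r = 5 | data) = (0.0085831) / (0.025185) = 0.34081.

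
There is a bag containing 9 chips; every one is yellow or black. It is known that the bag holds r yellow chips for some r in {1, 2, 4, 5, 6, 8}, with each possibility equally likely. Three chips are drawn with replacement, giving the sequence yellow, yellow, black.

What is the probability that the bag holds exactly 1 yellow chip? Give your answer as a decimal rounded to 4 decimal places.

0.0206

Under each hypothesis, the probability of the observed sequence is: P(data | r = 1) = (1/9)(1/9)(8/9) = 0.010974; P(data | r = 2) = (2/9)(2/9)(7/9) = 0.038409; P(data | r = 4) = (4/9)(4/9)(5/9) = 0.10974; P(data | r = 5) = (5/9)(5/9)(4/9) = 0.13717; P(data | r = 6) = (6/9)(6/9)(3/9) = 0.14815; P(data | r = 8) = (8/9)(8/9)(1/9) = 0.087791.
Multiplying each by its prior: 1/6 · 0.010974 = 0.001829, 1/6 · 0.038409 = 0.0064015, 1/6 · 0.10974 = 0.01829, 1/6 · 0.13717 = 0.022862, 1/6 · 0.14815 = 0.024691, 1/6 · 0.087791 = 0.014632; summing to 0.088706.
Therefore the posterior P(r = 1 | data) = (0.001829) / (0.088706) = 0.020619.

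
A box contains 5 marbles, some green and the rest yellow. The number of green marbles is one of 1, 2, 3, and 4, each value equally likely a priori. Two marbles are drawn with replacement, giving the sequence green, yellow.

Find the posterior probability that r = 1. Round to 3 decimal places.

Under each hypothesis, the probability of the observed sequence is: P(data | r = 1) = (1/5)(4/5) = 4/25; P(data | r = 2) = (2/5)(3/5) = 6/25; P(data | r = 3) = (3/5)(2/5) = 6/25; P(data | r = 4) = (4/5)(1/5) = 4/25.
The prior-weighted likelihoods are 1/4 · 4/25 = 1/25, 1/4 · 6/25 = 3/50, 1/4 · 6/25 = 3/50, 1/4 · 4/25 = 1/25; with total 1/5.
Hence P(r = 1 | data) = (1/25) / (1/5) = 1/5.

0.200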